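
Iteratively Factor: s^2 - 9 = (s + 3)*(s - 3)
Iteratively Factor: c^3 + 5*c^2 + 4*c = (c)*(c^2 + 5*c + 4) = c*(c + 4)*(c + 1)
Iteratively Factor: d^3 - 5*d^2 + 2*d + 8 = (d - 2)*(d^2 - 3*d - 4) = (d - 2)*(d + 1)*(d - 4)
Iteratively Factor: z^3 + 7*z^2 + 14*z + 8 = (z + 4)*(z^2 + 3*z + 2) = (z + 2)*(z + 4)*(z + 1)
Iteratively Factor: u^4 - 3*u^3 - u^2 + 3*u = (u + 1)*(u^3 - 4*u^2 + 3*u) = (u - 1)*(u + 1)*(u^2 - 3*u) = u*(u - 1)*(u + 1)*(u - 3)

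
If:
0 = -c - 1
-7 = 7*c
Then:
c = -1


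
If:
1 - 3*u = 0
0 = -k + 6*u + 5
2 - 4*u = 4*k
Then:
No Solution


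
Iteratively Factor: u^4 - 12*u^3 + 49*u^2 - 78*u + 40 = (u - 1)*(u^3 - 11*u^2 + 38*u - 40) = (u - 2)*(u - 1)*(u^2 - 9*u + 20) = (u - 5)*(u - 2)*(u - 1)*(u - 4)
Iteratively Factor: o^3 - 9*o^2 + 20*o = (o)*(o^2 - 9*o + 20) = o*(o - 4)*(o - 5)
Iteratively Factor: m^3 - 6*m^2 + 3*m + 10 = (m - 2)*(m^2 - 4*m - 5) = (m - 5)*(m - 2)*(m + 1)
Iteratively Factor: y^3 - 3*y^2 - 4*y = (y + 1)*(y^2 - 4*y) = (y - 4)*(y + 1)*(y)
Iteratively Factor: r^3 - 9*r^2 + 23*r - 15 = (r - 3)*(r^2 - 6*r + 5) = (r - 3)*(r - 1)*(r - 5)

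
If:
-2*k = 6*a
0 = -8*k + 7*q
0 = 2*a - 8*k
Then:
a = 0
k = 0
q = 0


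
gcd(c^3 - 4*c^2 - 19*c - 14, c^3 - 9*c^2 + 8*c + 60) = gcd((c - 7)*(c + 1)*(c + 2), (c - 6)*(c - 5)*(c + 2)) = c + 2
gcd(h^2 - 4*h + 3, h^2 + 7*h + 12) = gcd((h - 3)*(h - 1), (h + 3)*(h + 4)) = 1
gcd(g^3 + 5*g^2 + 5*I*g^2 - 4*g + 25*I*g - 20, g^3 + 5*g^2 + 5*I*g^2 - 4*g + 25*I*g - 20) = g^3 + g^2*(5 + 5*I) + g*(-4 + 25*I) - 20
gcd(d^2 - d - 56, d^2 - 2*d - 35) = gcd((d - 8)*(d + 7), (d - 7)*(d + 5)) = 1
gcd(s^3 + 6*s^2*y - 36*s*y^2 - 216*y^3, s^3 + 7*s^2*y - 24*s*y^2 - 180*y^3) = s^2 + 12*s*y + 36*y^2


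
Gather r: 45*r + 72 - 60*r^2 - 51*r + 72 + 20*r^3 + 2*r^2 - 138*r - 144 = 20*r^3 - 58*r^2 - 144*r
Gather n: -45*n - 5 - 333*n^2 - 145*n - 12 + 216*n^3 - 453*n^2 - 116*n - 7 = 216*n^3 - 786*n^2 - 306*n - 24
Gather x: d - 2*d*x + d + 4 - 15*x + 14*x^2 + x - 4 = 2*d + 14*x^2 + x*(-2*d - 14)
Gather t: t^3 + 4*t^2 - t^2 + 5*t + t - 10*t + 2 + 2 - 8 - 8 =t^3 + 3*t^2 - 4*t - 12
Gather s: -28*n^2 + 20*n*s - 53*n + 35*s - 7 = -28*n^2 - 53*n + s*(20*n + 35) - 7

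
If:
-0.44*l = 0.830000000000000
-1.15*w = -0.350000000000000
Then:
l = -1.89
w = 0.30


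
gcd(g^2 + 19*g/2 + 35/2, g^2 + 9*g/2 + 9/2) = 1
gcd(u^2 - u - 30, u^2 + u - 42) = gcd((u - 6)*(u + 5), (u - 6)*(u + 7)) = u - 6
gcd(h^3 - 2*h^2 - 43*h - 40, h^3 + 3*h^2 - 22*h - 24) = h + 1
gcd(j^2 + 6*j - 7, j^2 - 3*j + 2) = j - 1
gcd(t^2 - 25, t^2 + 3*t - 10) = t + 5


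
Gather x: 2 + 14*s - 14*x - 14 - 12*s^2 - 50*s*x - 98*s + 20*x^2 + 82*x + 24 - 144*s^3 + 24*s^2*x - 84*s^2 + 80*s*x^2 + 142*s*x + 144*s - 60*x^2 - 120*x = -144*s^3 - 96*s^2 + 60*s + x^2*(80*s - 40) + x*(24*s^2 + 92*s - 52) + 12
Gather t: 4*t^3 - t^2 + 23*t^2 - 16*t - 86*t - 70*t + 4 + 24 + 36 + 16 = 4*t^3 + 22*t^2 - 172*t + 80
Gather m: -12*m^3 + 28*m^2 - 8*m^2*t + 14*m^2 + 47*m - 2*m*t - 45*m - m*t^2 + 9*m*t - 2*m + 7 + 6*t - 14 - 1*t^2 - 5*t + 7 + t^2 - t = -12*m^3 + m^2*(42 - 8*t) + m*(-t^2 + 7*t)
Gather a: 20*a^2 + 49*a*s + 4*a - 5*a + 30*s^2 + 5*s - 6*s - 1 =20*a^2 + a*(49*s - 1) + 30*s^2 - s - 1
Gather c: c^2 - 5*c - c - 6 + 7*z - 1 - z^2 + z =c^2 - 6*c - z^2 + 8*z - 7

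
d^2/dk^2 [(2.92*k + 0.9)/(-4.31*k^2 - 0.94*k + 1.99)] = (-(2.92*k + 0.9)*(8.62*k + 0.94)*(17.24*k + 1.88) + (75.5112*k + 13.2476)*(4.31*k^2 + 0.94*k - 1.99))/(4.31*k^2 + 0.94*k - 1.99)^3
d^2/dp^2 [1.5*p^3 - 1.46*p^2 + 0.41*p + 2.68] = 9.0*p - 2.92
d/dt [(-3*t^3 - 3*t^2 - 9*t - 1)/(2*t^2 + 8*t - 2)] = (-3*t^4 - 24*t^3 + 6*t^2 + 8*t + 13)/(2*(t^4 + 8*t^3 + 14*t^2 - 8*t + 1))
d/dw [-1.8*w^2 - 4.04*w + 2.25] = -3.6*w - 4.04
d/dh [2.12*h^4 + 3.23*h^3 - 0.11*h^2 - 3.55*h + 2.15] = 8.48*h^3 + 9.69*h^2 - 0.22*h - 3.55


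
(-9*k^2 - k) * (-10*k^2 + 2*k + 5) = 90*k^4 - 8*k^3 - 47*k^2 - 5*k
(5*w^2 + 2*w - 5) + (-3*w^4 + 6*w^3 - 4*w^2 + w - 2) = -3*w^4 + 6*w^3 + w^2 + 3*w - 7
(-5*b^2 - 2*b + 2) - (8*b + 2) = -5*b^2 - 10*b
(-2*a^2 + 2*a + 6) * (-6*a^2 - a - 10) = 12*a^4 - 10*a^3 - 18*a^2 - 26*a - 60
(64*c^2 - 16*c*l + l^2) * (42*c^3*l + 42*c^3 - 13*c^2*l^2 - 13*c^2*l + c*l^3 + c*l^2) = 2688*c^5*l + 2688*c^5 - 1504*c^4*l^2 - 1504*c^4*l + 314*c^3*l^3 + 314*c^3*l^2 - 29*c^2*l^4 - 29*c^2*l^3 + c*l^5 + c*l^4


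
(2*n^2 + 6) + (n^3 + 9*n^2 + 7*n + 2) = n^3 + 11*n^2 + 7*n + 8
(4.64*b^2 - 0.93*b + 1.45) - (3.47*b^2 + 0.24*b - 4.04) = 1.17*b^2 - 1.17*b + 5.49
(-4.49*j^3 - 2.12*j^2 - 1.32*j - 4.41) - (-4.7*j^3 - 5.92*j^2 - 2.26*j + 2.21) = 0.21*j^3 + 3.8*j^2 + 0.94*j - 6.62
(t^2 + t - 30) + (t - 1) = t^2 + 2*t - 31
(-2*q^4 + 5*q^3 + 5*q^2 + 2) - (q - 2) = -2*q^4 + 5*q^3 + 5*q^2 - q + 4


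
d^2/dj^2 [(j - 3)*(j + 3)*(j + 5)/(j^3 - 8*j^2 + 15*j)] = 2*(13*j^3 + 45*j^2 - 225*j + 375)/(j^3*(j^3 - 15*j^2 + 75*j - 125))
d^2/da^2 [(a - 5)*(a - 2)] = 2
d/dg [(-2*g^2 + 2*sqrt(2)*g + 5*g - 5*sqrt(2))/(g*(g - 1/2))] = 2*(-8*g^2 - 4*sqrt(2)*g^2 + 20*sqrt(2)*g - 5*sqrt(2))/(g^2*(4*g^2 - 4*g + 1))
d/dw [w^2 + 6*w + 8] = 2*w + 6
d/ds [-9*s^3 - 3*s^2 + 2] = 3*s*(-9*s - 2)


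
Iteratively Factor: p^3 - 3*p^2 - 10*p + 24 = (p - 2)*(p^2 - p - 12) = (p - 2)*(p + 3)*(p - 4)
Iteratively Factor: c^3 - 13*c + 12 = (c + 4)*(c^2 - 4*c + 3) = (c - 3)*(c + 4)*(c - 1)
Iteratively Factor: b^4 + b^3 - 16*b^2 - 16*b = (b - 4)*(b^3 + 5*b^2 + 4*b) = (b - 4)*(b + 4)*(b^2 + b) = b*(b - 4)*(b + 4)*(b + 1)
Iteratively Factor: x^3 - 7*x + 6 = (x - 1)*(x^2 + x - 6) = (x - 2)*(x - 1)*(x + 3)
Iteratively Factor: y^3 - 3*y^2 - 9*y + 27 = (y - 3)*(y^2 - 9) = (y - 3)*(y + 3)*(y - 3)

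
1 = 1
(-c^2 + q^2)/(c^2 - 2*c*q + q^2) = (c + q)/(-c + q)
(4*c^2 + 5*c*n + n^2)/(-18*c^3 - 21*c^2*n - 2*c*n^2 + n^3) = (-4*c - n)/(18*c^2 + 3*c*n - n^2)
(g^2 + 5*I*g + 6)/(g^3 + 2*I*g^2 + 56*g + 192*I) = (g - I)/(g^2 - 4*I*g + 32)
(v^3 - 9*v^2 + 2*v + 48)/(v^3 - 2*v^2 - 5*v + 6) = (v - 8)/(v - 1)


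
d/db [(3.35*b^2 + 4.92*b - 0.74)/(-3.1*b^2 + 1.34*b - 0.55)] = (19.741*b^2 - 8.273*b - 1.7144)/(9.61*b^4 - 8.308*b^3 + 5.2056*b^2 - 1.474*b + 0.3025)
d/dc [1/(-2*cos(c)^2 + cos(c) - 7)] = (1 - 4*cos(c))*sin(c)/(-cos(c) + cos(2*c) + 8)^2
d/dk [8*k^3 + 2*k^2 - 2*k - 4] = 24*k^2 + 4*k - 2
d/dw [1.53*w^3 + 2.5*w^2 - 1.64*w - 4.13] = 4.59*w^2 + 5.0*w - 1.64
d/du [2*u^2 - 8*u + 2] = 4*u - 8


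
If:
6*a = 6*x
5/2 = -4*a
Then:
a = -5/8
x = -5/8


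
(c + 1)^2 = c^2 + 2*c + 1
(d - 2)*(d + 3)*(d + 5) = d^3 + 6*d^2 - d - 30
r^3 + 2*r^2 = r^2*(r + 2)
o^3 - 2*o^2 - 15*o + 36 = (o - 3)^2*(o + 4)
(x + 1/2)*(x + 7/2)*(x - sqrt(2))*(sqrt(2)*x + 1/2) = sqrt(2)*x^4 - 3*x^3/2 + 4*sqrt(2)*x^3 - 6*x^2 + 5*sqrt(2)*x^2/4 - 2*sqrt(2)*x - 21*x/8 - 7*sqrt(2)/8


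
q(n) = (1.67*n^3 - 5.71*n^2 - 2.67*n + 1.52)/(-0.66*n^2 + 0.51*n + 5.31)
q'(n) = (1.32*n - 0.51)*(1.67*n^3 - 5.71*n^2 - 2.67*n + 1.52)/(-0.66*n^2 + 0.51*n + 5.31)^2 + (5.01*n^2 - 11.42*n - 2.67)/(-0.66*n^2 + 0.51*n + 5.31)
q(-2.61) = 116.23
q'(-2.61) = 770.56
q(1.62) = -2.43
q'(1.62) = -2.72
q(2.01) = -3.64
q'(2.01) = -3.59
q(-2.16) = -32.05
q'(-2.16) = 135.58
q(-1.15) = -1.43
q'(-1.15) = 5.19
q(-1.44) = -3.57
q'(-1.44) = 10.22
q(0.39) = -0.05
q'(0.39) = -1.18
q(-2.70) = 74.87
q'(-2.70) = 273.61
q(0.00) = 0.29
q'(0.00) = -0.53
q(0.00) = 0.29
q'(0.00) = -0.53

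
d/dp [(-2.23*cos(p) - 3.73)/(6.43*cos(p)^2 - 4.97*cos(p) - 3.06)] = (-14.3389*cos(p)^2 - 47.9678*cos(p) + 11.7143)*sin(p)/(41.3449*cos(p)^4 - 63.9142*cos(p)^3 - 14.6507*cos(p)^2 + 30.4164*cos(p) + 9.3636)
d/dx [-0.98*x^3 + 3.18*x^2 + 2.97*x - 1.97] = -2.94*x^2 + 6.36*x + 2.97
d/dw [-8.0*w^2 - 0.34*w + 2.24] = -16.0*w - 0.34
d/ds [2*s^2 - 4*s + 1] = 4*s - 4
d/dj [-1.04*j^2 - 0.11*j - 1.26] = -2.08*j - 0.11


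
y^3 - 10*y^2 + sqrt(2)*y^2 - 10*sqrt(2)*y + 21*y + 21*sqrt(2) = (y - 7)*(y - 3)*(y + sqrt(2))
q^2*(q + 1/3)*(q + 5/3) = q^4 + 2*q^3 + 5*q^2/9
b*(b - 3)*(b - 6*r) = b^3 - 6*b^2*r - 3*b^2 + 18*b*r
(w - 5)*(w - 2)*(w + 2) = w^3 - 5*w^2 - 4*w + 20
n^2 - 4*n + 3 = (n - 3)*(n - 1)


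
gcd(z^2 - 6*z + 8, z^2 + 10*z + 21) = 1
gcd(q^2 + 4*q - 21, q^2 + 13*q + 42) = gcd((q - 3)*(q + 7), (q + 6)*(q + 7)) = q + 7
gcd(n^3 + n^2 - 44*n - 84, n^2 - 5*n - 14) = n^2 - 5*n - 14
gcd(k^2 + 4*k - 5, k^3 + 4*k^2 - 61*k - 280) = k + 5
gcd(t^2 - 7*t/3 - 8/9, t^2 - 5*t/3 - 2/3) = t + 1/3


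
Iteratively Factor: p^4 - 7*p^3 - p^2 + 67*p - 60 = (p - 5)*(p^3 - 2*p^2 - 11*p + 12) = (p - 5)*(p - 4)*(p^2 + 2*p - 3) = (p - 5)*(p - 4)*(p - 1)*(p + 3)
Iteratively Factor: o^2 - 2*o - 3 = (o - 3)*(o + 1)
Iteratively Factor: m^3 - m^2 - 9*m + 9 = (m + 3)*(m^2 - 4*m + 3) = (m - 3)*(m + 3)*(m - 1)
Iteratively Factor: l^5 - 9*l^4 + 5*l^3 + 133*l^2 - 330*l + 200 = (l - 5)*(l^4 - 4*l^3 - 15*l^2 + 58*l - 40) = (l - 5)*(l - 1)*(l^3 - 3*l^2 - 18*l + 40) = (l - 5)*(l - 1)*(l + 4)*(l^2 - 7*l + 10) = (l - 5)*(l - 2)*(l - 1)*(l + 4)*(l - 5)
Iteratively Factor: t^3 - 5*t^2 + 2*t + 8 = (t - 4)*(t^2 - t - 2) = (t - 4)*(t + 1)*(t - 2)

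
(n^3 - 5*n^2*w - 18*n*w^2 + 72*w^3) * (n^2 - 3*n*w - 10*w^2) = n^5 - 8*n^4*w - 13*n^3*w^2 + 176*n^2*w^3 - 36*n*w^4 - 720*w^5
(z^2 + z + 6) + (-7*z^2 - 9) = -6*z^2 + z - 3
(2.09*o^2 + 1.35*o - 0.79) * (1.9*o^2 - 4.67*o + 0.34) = 3.971*o^4 - 7.1953*o^3 - 7.0949*o^2 + 4.1483*o - 0.2686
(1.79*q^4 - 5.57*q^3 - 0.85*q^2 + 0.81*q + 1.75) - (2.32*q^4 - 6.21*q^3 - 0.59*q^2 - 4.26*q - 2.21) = -0.53*q^4 + 0.64*q^3 - 0.26*q^2 + 5.07*q + 3.96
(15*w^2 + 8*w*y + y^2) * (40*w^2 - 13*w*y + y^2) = 600*w^4 + 125*w^3*y - 49*w^2*y^2 - 5*w*y^3 + y^4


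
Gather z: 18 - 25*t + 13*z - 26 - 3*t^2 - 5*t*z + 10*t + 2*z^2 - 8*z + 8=-3*t^2 - 15*t + 2*z^2 + z*(5 - 5*t)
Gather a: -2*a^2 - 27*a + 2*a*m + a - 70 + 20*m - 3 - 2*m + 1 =-2*a^2 + a*(2*m - 26) + 18*m - 72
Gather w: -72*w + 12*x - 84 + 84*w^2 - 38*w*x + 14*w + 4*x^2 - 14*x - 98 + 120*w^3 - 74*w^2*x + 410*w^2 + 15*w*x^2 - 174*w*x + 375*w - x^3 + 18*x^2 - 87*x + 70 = 120*w^3 + w^2*(494 - 74*x) + w*(15*x^2 - 212*x + 317) - x^3 + 22*x^2 - 89*x - 112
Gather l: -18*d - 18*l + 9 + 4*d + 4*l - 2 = -14*d - 14*l + 7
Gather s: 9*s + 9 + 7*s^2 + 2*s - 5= 7*s^2 + 11*s + 4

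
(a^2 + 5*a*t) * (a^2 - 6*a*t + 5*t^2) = a^4 - a^3*t - 25*a^2*t^2 + 25*a*t^3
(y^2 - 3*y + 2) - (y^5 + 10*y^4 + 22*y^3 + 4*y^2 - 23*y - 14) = -y^5 - 10*y^4 - 22*y^3 - 3*y^2 + 20*y + 16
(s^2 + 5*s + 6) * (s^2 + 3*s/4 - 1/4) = s^4 + 23*s^3/4 + 19*s^2/2 + 13*s/4 - 3/2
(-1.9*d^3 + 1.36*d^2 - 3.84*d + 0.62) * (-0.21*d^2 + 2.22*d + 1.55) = 0.399*d^5 - 4.5036*d^4 + 0.880600000000001*d^3 - 6.547*d^2 - 4.5756*d + 0.961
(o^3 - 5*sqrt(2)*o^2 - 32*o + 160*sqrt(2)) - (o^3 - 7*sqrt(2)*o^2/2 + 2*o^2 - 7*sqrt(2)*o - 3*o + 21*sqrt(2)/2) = -3*sqrt(2)*o^2/2 - 2*o^2 - 29*o + 7*sqrt(2)*o + 299*sqrt(2)/2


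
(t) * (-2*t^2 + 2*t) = -2*t^3 + 2*t^2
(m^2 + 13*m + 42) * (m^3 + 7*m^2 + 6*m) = m^5 + 20*m^4 + 139*m^3 + 372*m^2 + 252*m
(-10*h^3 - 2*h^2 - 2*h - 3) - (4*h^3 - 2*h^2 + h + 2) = -14*h^3 - 3*h - 5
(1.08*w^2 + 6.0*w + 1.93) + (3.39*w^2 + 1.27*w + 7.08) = 4.47*w^2 + 7.27*w + 9.01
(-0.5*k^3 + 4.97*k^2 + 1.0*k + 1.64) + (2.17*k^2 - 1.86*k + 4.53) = -0.5*k^3 + 7.14*k^2 - 0.86*k + 6.17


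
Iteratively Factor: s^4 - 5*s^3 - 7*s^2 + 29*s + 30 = (s + 2)*(s^3 - 7*s^2 + 7*s + 15) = (s - 5)*(s + 2)*(s^2 - 2*s - 3) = (s - 5)*(s + 1)*(s + 2)*(s - 3)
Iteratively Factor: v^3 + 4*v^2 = (v)*(v^2 + 4*v) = v*(v + 4)*(v)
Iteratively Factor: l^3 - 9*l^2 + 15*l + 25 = (l - 5)*(l^2 - 4*l - 5) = (l - 5)*(l + 1)*(l - 5)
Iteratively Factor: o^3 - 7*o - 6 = (o + 1)*(o^2 - o - 6) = (o - 3)*(o + 1)*(o + 2)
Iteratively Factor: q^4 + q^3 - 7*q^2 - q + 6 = (q + 1)*(q^3 - 7*q + 6) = (q - 1)*(q + 1)*(q^2 + q - 6) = (q - 2)*(q - 1)*(q + 1)*(q + 3)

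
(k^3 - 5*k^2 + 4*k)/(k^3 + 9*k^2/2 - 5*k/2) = 2*(k^2 - 5*k + 4)/(2*k^2 + 9*k - 5)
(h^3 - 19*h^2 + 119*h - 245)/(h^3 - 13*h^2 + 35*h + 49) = (h - 5)/(h + 1)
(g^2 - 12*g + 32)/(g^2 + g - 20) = (g - 8)/(g + 5)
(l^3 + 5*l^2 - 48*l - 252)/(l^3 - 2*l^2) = (l^3 + 5*l^2 - 48*l - 252)/(l^2*(l - 2))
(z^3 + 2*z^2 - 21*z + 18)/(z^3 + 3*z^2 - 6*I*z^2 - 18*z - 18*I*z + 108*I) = (z - 1)/(z - 6*I)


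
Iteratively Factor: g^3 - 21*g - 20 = (g + 1)*(g^2 - g - 20) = (g + 1)*(g + 4)*(g - 5)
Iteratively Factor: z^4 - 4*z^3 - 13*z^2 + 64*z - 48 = (z - 4)*(z^3 - 13*z + 12) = (z - 4)*(z + 4)*(z^2 - 4*z + 3) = (z - 4)*(z - 3)*(z + 4)*(z - 1)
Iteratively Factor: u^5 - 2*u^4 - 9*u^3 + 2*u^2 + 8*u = (u)*(u^4 - 2*u^3 - 9*u^2 + 2*u + 8) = u*(u + 2)*(u^3 - 4*u^2 - u + 4) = u*(u + 1)*(u + 2)*(u^2 - 5*u + 4) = u*(u - 1)*(u + 1)*(u + 2)*(u - 4)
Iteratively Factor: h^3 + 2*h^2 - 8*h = (h - 2)*(h^2 + 4*h) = h*(h - 2)*(h + 4)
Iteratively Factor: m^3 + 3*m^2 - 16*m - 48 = (m + 4)*(m^2 - m - 12) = (m - 4)*(m + 4)*(m + 3)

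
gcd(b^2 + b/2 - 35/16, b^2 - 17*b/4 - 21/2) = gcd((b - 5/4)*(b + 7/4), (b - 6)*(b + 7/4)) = b + 7/4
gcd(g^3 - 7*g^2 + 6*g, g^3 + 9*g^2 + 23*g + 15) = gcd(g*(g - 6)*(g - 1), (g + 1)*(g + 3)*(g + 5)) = 1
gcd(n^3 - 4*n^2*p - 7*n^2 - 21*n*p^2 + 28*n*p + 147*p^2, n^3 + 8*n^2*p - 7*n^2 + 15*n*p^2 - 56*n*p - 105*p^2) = n^2 + 3*n*p - 7*n - 21*p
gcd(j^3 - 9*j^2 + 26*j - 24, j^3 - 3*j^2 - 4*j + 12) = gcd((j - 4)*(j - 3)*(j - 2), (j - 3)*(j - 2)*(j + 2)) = j^2 - 5*j + 6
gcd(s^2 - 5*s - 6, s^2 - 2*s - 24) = s - 6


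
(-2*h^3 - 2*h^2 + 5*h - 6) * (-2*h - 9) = 4*h^4 + 22*h^3 + 8*h^2 - 33*h + 54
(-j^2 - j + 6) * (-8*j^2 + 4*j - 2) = 8*j^4 + 4*j^3 - 50*j^2 + 26*j - 12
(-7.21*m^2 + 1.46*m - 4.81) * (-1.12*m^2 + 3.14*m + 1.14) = 8.0752*m^4 - 24.2746*m^3 + 1.7522*m^2 - 13.439*m - 5.4834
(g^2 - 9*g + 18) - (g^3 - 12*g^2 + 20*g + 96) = -g^3 + 13*g^2 - 29*g - 78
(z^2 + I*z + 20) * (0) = 0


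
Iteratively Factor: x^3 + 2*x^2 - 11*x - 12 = (x + 1)*(x^2 + x - 12) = (x + 1)*(x + 4)*(x - 3)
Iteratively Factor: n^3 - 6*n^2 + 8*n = (n - 4)*(n^2 - 2*n) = (n - 4)*(n - 2)*(n)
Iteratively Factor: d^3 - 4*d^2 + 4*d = (d - 2)*(d^2 - 2*d) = (d - 2)^2*(d)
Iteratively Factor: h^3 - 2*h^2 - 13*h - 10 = (h - 5)*(h^2 + 3*h + 2) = (h - 5)*(h + 1)*(h + 2)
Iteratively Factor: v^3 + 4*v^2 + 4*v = (v + 2)*(v^2 + 2*v) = (v + 2)^2*(v)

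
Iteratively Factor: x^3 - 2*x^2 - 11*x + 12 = (x - 4)*(x^2 + 2*x - 3) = (x - 4)*(x - 1)*(x + 3)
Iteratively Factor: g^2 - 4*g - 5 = (g + 1)*(g - 5)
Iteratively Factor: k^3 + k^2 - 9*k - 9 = (k - 3)*(k^2 + 4*k + 3) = (k - 3)*(k + 3)*(k + 1)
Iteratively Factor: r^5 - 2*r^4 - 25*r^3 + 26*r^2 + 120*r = (r)*(r^4 - 2*r^3 - 25*r^2 + 26*r + 120) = r*(r + 2)*(r^3 - 4*r^2 - 17*r + 60) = r*(r - 5)*(r + 2)*(r^2 + r - 12) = r*(r - 5)*(r - 3)*(r + 2)*(r + 4)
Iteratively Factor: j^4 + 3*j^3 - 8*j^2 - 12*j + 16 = (j + 4)*(j^3 - j^2 - 4*j + 4) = (j - 1)*(j + 4)*(j^2 - 4) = (j - 1)*(j + 2)*(j + 4)*(j - 2)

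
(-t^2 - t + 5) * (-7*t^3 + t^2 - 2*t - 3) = 7*t^5 + 6*t^4 - 34*t^3 + 10*t^2 - 7*t - 15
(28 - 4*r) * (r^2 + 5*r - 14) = -4*r^3 + 8*r^2 + 196*r - 392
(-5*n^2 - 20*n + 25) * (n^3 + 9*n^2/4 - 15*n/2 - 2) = -5*n^5 - 125*n^4/4 + 35*n^3/2 + 865*n^2/4 - 295*n/2 - 50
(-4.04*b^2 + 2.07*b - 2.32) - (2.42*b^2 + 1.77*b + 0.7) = -6.46*b^2 + 0.3*b - 3.02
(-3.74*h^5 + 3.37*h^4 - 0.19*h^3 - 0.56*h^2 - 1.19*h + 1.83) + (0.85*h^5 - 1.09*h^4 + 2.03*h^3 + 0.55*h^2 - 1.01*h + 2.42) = -2.89*h^5 + 2.28*h^4 + 1.84*h^3 - 0.01*h^2 - 2.2*h + 4.25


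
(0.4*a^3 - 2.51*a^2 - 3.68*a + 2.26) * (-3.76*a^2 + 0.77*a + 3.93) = -1.504*a^5 + 9.7456*a^4 + 13.4761*a^3 - 21.1955*a^2 - 12.7222*a + 8.8818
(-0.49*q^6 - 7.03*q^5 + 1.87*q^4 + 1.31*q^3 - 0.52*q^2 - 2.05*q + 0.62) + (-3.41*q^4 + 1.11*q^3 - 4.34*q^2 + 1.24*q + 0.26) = -0.49*q^6 - 7.03*q^5 - 1.54*q^4 + 2.42*q^3 - 4.86*q^2 - 0.81*q + 0.88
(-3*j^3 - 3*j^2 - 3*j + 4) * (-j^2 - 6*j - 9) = 3*j^5 + 21*j^4 + 48*j^3 + 41*j^2 + 3*j - 36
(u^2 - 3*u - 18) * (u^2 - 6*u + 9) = u^4 - 9*u^3 + 9*u^2 + 81*u - 162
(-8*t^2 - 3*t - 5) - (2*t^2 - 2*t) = -10*t^2 - t - 5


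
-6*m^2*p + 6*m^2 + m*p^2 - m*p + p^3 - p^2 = (-2*m + p)*(3*m + p)*(p - 1)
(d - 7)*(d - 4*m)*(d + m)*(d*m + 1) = d^4*m - 3*d^3*m^2 - 7*d^3*m + d^3 - 4*d^2*m^3 + 21*d^2*m^2 - 3*d^2*m - 7*d^2 + 28*d*m^3 - 4*d*m^2 + 21*d*m + 28*m^2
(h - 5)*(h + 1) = h^2 - 4*h - 5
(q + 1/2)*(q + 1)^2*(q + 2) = q^4 + 9*q^3/2 + 7*q^2 + 9*q/2 + 1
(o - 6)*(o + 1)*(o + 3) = o^3 - 2*o^2 - 21*o - 18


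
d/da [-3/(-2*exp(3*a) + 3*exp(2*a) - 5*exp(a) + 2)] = (-18*exp(2*a) + 18*exp(a) - 15)*exp(a)/(2*exp(3*a) - 3*exp(2*a) + 5*exp(a) - 2)^2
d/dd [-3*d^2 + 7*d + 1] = 7 - 6*d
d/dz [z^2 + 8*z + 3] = 2*z + 8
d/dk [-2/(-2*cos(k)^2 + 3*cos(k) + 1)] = 2*(4*cos(k) - 3)*sin(k)/(3*cos(k) - cos(2*k))^2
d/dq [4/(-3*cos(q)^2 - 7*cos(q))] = -4*(6*cos(q) + 7)*sin(q)/((3*cos(q) + 7)^2*cos(q)^2)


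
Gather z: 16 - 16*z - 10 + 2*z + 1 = 7 - 14*z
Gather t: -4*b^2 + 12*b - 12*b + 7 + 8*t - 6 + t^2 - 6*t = -4*b^2 + t^2 + 2*t + 1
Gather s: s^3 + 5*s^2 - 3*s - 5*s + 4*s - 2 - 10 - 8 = s^3 + 5*s^2 - 4*s - 20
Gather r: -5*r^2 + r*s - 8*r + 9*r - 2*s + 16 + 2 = -5*r^2 + r*(s + 1) - 2*s + 18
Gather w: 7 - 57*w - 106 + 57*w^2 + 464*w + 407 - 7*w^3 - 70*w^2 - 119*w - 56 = -7*w^3 - 13*w^2 + 288*w + 252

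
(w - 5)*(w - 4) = w^2 - 9*w + 20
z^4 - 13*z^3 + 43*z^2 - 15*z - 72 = (z - 8)*(z - 3)^2*(z + 1)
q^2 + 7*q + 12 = (q + 3)*(q + 4)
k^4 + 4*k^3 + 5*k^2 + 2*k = k*(k + 1)^2*(k + 2)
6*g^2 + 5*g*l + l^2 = (2*g + l)*(3*g + l)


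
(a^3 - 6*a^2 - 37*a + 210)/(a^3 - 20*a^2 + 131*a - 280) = (a + 6)/(a - 8)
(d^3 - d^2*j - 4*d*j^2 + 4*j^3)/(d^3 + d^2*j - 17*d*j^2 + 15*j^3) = (d^2 - 4*j^2)/(d^2 + 2*d*j - 15*j^2)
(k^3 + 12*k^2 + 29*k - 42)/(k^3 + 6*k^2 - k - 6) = (k + 7)/(k + 1)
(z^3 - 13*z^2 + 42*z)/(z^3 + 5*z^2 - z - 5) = z*(z^2 - 13*z + 42)/(z^3 + 5*z^2 - z - 5)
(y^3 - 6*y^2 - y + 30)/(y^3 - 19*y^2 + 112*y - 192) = (y^2 - 3*y - 10)/(y^2 - 16*y + 64)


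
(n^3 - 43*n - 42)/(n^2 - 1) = (n^2 - n - 42)/(n - 1)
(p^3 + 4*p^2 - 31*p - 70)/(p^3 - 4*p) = (p^2 + 2*p - 35)/(p*(p - 2))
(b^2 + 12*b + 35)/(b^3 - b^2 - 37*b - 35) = (b + 7)/(b^2 - 6*b - 7)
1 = 1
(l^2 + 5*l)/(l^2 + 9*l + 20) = l/(l + 4)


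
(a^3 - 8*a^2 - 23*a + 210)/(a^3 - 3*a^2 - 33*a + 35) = (a - 6)/(a - 1)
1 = 1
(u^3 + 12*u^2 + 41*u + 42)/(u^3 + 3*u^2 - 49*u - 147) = (u + 2)/(u - 7)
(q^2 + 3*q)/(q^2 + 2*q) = (q + 3)/(q + 2)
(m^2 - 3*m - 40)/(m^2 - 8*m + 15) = (m^2 - 3*m - 40)/(m^2 - 8*m + 15)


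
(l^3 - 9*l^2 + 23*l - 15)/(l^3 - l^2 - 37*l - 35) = (-l^3 + 9*l^2 - 23*l + 15)/(-l^3 + l^2 + 37*l + 35)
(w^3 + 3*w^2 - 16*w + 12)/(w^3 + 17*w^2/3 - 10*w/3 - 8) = 3*(w^2 - 3*w + 2)/(3*w^2 - w - 4)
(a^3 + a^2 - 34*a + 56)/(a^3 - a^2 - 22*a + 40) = (a + 7)/(a + 5)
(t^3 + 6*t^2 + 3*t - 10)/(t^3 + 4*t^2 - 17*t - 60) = (t^2 + t - 2)/(t^2 - t - 12)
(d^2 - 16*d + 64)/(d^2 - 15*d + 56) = (d - 8)/(d - 7)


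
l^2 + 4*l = l*(l + 4)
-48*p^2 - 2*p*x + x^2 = (-8*p + x)*(6*p + x)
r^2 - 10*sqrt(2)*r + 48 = (r - 6*sqrt(2))*(r - 4*sqrt(2))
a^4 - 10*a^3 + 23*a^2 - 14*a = a*(a - 7)*(a - 2)*(a - 1)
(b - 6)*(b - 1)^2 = b^3 - 8*b^2 + 13*b - 6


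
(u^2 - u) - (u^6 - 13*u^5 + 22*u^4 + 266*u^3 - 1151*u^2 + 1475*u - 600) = -u^6 + 13*u^5 - 22*u^4 - 266*u^3 + 1152*u^2 - 1476*u + 600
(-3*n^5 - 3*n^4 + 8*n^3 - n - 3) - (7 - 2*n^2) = -3*n^5 - 3*n^4 + 8*n^3 + 2*n^2 - n - 10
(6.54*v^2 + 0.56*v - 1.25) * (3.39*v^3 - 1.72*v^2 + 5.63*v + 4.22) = 22.1706*v^5 - 9.3504*v^4 + 31.6195*v^3 + 32.9016*v^2 - 4.6743*v - 5.275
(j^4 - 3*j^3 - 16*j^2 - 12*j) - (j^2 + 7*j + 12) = j^4 - 3*j^3 - 17*j^2 - 19*j - 12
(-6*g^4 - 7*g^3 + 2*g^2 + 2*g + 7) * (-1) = 6*g^4 + 7*g^3 - 2*g^2 - 2*g - 7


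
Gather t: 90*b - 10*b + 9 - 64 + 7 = 80*b - 48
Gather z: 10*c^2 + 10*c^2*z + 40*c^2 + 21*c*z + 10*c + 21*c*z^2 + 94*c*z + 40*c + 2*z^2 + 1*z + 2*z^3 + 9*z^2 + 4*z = 50*c^2 + 50*c + 2*z^3 + z^2*(21*c + 11) + z*(10*c^2 + 115*c + 5)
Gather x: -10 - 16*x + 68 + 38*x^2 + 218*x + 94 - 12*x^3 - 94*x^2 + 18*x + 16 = -12*x^3 - 56*x^2 + 220*x + 168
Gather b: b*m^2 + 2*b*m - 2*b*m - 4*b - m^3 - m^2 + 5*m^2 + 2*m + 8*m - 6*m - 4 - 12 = b*(m^2 - 4) - m^3 + 4*m^2 + 4*m - 16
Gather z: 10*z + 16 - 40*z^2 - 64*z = -40*z^2 - 54*z + 16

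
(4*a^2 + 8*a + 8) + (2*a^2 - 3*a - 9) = 6*a^2 + 5*a - 1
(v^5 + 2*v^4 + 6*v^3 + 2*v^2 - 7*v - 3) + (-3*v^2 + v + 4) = v^5 + 2*v^4 + 6*v^3 - v^2 - 6*v + 1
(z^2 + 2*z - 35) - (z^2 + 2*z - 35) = 0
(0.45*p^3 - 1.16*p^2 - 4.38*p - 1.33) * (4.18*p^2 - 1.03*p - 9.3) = 1.881*p^5 - 5.3123*p^4 - 21.2986*p^3 + 9.74*p^2 + 42.1039*p + 12.369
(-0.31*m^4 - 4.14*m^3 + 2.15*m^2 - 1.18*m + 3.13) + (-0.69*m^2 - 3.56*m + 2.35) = -0.31*m^4 - 4.14*m^3 + 1.46*m^2 - 4.74*m + 5.48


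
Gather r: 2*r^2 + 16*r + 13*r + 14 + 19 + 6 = 2*r^2 + 29*r + 39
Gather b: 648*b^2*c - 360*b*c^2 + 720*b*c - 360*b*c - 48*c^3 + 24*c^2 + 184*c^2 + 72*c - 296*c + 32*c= 648*b^2*c + b*(-360*c^2 + 360*c) - 48*c^3 + 208*c^2 - 192*c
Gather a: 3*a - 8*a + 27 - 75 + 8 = -5*a - 40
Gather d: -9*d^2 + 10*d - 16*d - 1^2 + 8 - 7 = -9*d^2 - 6*d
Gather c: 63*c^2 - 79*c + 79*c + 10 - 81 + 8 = 63*c^2 - 63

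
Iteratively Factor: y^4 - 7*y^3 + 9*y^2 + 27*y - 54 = (y - 3)*(y^3 - 4*y^2 - 3*y + 18) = (y - 3)^2*(y^2 - y - 6) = (y - 3)^3*(y + 2)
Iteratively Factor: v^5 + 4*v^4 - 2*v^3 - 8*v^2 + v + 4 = (v - 1)*(v^4 + 5*v^3 + 3*v^2 - 5*v - 4) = (v - 1)*(v + 4)*(v^3 + v^2 - v - 1) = (v - 1)^2*(v + 4)*(v^2 + 2*v + 1) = (v - 1)^2*(v + 1)*(v + 4)*(v + 1)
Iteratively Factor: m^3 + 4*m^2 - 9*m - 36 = (m + 3)*(m^2 + m - 12) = (m + 3)*(m + 4)*(m - 3)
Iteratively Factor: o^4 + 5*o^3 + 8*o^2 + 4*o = (o + 2)*(o^3 + 3*o^2 + 2*o) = o*(o + 2)*(o^2 + 3*o + 2) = o*(o + 1)*(o + 2)*(o + 2)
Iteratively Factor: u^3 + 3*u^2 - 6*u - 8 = (u + 4)*(u^2 - u - 2) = (u + 1)*(u + 4)*(u - 2)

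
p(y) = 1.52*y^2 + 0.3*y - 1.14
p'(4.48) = 13.92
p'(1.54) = 4.98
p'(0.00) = 0.30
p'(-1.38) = -3.90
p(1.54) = 2.93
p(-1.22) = 0.76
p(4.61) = 32.55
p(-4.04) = 22.46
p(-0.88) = -0.23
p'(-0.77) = -2.04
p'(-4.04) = -11.98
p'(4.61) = 14.31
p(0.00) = -1.14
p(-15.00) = 336.36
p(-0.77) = -0.47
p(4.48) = 30.71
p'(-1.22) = -3.41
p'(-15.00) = -45.30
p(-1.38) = 1.34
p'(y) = 3.04*y + 0.3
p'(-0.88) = -2.38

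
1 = 1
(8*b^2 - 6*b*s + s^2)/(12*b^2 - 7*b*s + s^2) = (-2*b + s)/(-3*b + s)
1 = 1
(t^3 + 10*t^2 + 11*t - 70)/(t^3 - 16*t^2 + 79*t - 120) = (t^3 + 10*t^2 + 11*t - 70)/(t^3 - 16*t^2 + 79*t - 120)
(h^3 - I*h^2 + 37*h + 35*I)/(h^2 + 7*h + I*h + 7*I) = (h^2 - 2*I*h + 35)/(h + 7)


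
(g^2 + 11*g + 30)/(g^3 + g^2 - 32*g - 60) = (g + 6)/(g^2 - 4*g - 12)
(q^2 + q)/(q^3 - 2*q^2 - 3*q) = 1/(q - 3)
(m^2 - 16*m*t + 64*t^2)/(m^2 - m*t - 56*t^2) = (m - 8*t)/(m + 7*t)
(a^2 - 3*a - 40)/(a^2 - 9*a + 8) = (a + 5)/(a - 1)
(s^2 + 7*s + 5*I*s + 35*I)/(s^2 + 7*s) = (s + 5*I)/s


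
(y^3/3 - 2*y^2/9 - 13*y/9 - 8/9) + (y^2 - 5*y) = y^3/3 + 7*y^2/9 - 58*y/9 - 8/9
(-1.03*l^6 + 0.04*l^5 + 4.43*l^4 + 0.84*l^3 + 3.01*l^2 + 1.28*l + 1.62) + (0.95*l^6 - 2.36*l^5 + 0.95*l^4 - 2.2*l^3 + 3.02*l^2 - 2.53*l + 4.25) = -0.0800000000000001*l^6 - 2.32*l^5 + 5.38*l^4 - 1.36*l^3 + 6.03*l^2 - 1.25*l + 5.87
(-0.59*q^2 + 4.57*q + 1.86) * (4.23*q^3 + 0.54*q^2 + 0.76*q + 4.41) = -2.4957*q^5 + 19.0125*q^4 + 9.8872*q^3 + 1.8757*q^2 + 21.5673*q + 8.2026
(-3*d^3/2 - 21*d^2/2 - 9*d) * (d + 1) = -3*d^4/2 - 12*d^3 - 39*d^2/2 - 9*d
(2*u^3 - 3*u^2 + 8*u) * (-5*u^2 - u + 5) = -10*u^5 + 13*u^4 - 27*u^3 - 23*u^2 + 40*u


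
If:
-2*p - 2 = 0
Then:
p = -1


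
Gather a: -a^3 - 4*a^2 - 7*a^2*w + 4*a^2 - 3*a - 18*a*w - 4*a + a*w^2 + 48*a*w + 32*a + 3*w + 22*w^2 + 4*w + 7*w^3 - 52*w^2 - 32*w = -a^3 - 7*a^2*w + a*(w^2 + 30*w + 25) + 7*w^3 - 30*w^2 - 25*w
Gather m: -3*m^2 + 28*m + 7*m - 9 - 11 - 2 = -3*m^2 + 35*m - 22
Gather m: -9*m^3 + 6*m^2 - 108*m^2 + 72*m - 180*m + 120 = -9*m^3 - 102*m^2 - 108*m + 120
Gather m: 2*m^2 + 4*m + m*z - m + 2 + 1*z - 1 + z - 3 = 2*m^2 + m*(z + 3) + 2*z - 2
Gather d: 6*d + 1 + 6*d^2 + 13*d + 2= 6*d^2 + 19*d + 3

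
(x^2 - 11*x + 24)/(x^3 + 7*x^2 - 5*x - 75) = (x - 8)/(x^2 + 10*x + 25)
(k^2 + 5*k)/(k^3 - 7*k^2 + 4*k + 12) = k*(k + 5)/(k^3 - 7*k^2 + 4*k + 12)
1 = 1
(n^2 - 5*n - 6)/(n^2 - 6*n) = (n + 1)/n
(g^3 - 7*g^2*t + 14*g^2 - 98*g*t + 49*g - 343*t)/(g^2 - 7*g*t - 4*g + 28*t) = (g^2 + 14*g + 49)/(g - 4)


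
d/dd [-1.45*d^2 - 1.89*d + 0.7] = -2.9*d - 1.89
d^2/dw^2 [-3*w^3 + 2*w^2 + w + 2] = 4 - 18*w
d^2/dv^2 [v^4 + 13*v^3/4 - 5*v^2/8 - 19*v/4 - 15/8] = 12*v^2 + 39*v/2 - 5/4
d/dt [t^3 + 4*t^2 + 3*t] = 3*t^2 + 8*t + 3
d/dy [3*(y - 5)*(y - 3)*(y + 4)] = 9*y^2 - 24*y - 51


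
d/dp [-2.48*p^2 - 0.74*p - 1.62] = -4.96*p - 0.74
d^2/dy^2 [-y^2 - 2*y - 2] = -2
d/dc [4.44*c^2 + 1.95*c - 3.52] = 8.88*c + 1.95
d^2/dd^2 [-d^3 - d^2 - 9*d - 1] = -6*d - 2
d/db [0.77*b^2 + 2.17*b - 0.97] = 1.54*b + 2.17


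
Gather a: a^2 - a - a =a^2 - 2*a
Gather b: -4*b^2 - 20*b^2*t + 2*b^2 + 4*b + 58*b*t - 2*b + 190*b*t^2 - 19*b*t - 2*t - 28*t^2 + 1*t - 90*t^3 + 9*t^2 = b^2*(-20*t - 2) + b*(190*t^2 + 39*t + 2) - 90*t^3 - 19*t^2 - t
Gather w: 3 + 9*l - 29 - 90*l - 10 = -81*l - 36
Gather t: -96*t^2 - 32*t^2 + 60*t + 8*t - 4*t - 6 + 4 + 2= -128*t^2 + 64*t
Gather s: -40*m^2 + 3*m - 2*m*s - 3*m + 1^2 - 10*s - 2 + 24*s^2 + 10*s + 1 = -40*m^2 - 2*m*s + 24*s^2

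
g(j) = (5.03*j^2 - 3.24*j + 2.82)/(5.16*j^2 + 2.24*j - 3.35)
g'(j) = (-10.32*j - 2.24)*(5.03*j^2 - 3.24*j + 2.82)/(5.16*j^2 + 2.24*j - 3.35)^2 + (10.06*j - 3.24)/(5.16*j^2 + 2.24*j - 3.35) = (27.9856*j^2 - 62.8034*j + 4.5372)/(26.6256*j^4 + 23.1168*j^3 - 29.5544*j^2 - 15.008*j + 11.2225)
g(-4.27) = 1.34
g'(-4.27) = 0.12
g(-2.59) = 1.77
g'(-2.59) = 0.55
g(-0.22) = -1.05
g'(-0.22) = 1.53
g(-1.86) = 2.54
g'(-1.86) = 2.04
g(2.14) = 0.75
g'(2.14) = -0.00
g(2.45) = 0.76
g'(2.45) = 0.02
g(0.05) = -0.83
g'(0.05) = 0.14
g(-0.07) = -0.88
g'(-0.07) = 0.75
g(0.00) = -0.84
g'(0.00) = 0.40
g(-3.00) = 1.59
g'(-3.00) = 0.34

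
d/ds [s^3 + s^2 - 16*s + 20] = 3*s^2 + 2*s - 16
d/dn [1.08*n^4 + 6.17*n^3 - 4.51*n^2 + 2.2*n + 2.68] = 4.32*n^3 + 18.51*n^2 - 9.02*n + 2.2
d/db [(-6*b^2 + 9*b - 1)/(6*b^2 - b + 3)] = 2*(-24*b^2 - 12*b + 13)/(36*b^4 - 12*b^3 + 37*b^2 - 6*b + 9)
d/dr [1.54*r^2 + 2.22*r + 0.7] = 3.08*r + 2.22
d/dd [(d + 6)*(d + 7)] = 2*d + 13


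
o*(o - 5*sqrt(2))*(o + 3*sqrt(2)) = o^3 - 2*sqrt(2)*o^2 - 30*o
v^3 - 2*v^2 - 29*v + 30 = (v - 6)*(v - 1)*(v + 5)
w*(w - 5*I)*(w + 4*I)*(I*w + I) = I*w^4 + w^3 + I*w^3 + w^2 + 20*I*w^2 + 20*I*w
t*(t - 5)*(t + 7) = t^3 + 2*t^2 - 35*t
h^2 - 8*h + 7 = (h - 7)*(h - 1)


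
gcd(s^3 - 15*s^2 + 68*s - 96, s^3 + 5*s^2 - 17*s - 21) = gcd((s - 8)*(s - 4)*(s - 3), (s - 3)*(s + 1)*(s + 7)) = s - 3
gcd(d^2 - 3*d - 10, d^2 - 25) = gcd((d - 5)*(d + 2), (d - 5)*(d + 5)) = d - 5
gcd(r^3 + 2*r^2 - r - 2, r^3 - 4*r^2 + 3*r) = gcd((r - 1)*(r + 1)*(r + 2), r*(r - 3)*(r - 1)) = r - 1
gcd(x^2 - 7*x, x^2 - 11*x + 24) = 1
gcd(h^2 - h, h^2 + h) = h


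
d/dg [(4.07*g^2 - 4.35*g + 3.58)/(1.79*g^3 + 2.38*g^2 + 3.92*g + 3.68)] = (-7.2853*g^4 + 15.573*g^3 + 7.0828*g^2 + 12.9144*g - 30.0416)/(3.2041*g^6 + 8.5204*g^5 + 19.698*g^4 + 31.8336*g^3 + 32.8832*g^2 + 28.8512*g + 13.5424)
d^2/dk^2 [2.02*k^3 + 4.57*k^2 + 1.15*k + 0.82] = 12.12*k + 9.14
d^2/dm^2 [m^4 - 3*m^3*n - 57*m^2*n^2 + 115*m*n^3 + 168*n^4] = 12*m^2 - 18*m*n - 114*n^2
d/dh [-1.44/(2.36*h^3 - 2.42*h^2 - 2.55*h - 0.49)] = (10.1952*h^2 - 6.9696*h - 3.672)/(-2.36*h^3 + 2.42*h^2 + 2.55*h + 0.49)^2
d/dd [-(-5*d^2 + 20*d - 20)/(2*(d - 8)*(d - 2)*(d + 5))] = 5*(-d^2 + 4*d - 46)/(2*(d^4 - 6*d^3 - 71*d^2 + 240*d + 1600))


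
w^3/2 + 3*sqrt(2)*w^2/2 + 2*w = w*(w/2 + sqrt(2)/2)*(w + 2*sqrt(2))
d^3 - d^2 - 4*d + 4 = (d - 2)*(d - 1)*(d + 2)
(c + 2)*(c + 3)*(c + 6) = c^3 + 11*c^2 + 36*c + 36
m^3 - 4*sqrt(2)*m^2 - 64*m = m*(m - 8*sqrt(2))*(m + 4*sqrt(2))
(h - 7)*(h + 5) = h^2 - 2*h - 35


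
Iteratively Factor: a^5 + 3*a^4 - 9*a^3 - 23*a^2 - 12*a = (a + 1)*(a^4 + 2*a^3 - 11*a^2 - 12*a) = (a + 1)^2*(a^3 + a^2 - 12*a) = (a - 3)*(a + 1)^2*(a^2 + 4*a) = a*(a - 3)*(a + 1)^2*(a + 4)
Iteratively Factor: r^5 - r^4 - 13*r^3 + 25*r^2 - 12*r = (r - 3)*(r^4 + 2*r^3 - 7*r^2 + 4*r) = r*(r - 3)*(r^3 + 2*r^2 - 7*r + 4) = r*(r - 3)*(r - 1)*(r^2 + 3*r - 4) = r*(r - 3)*(r - 1)^2*(r + 4)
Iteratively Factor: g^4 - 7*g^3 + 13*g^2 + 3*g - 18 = (g - 3)*(g^3 - 4*g^2 + g + 6) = (g - 3)*(g + 1)*(g^2 - 5*g + 6) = (g - 3)*(g - 2)*(g + 1)*(g - 3)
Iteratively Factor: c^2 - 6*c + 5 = (c - 1)*(c - 5)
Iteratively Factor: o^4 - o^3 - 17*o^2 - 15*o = (o - 5)*(o^3 + 4*o^2 + 3*o) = (o - 5)*(o + 1)*(o^2 + 3*o) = o*(o - 5)*(o + 1)*(o + 3)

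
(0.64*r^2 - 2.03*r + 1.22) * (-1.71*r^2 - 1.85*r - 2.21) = -1.0944*r^4 + 2.2873*r^3 + 0.2549*r^2 + 2.2293*r - 2.6962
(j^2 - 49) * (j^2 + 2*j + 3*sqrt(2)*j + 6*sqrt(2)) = j^4 + 2*j^3 + 3*sqrt(2)*j^3 - 49*j^2 + 6*sqrt(2)*j^2 - 147*sqrt(2)*j - 98*j - 294*sqrt(2)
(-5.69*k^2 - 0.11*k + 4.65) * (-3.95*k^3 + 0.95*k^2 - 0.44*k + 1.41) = 22.4755*k^5 - 4.971*k^4 - 15.9684*k^3 - 3.557*k^2 - 2.2011*k + 6.5565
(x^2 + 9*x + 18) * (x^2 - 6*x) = x^4 + 3*x^3 - 36*x^2 - 108*x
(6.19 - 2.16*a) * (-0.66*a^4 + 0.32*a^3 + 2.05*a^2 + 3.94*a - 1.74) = 1.4256*a^5 - 4.7766*a^4 - 2.4472*a^3 + 4.1791*a^2 + 28.147*a - 10.7706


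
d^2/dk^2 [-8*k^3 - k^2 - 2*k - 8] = -48*k - 2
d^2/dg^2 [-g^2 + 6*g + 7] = -2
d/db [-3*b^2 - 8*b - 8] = -6*b - 8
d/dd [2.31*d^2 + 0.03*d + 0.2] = 4.62*d + 0.03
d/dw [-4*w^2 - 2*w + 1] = -8*w - 2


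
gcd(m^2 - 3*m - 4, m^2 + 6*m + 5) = m + 1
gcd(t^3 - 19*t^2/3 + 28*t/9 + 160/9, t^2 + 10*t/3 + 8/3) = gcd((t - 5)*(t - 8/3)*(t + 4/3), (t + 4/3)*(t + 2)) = t + 4/3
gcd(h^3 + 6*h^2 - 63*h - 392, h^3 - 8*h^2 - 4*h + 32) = h - 8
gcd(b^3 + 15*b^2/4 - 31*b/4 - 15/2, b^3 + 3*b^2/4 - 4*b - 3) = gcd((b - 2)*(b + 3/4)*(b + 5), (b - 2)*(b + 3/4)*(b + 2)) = b^2 - 5*b/4 - 3/2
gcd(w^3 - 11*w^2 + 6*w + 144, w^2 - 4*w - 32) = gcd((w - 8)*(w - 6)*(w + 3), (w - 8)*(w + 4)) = w - 8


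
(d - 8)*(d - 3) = d^2 - 11*d + 24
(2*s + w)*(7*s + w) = 14*s^2 + 9*s*w + w^2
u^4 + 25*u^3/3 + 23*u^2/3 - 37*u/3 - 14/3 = (u - 1)*(u + 1/3)*(u + 2)*(u + 7)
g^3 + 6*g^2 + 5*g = g*(g + 1)*(g + 5)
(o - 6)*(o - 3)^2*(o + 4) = o^4 - 8*o^3 - 3*o^2 + 126*o - 216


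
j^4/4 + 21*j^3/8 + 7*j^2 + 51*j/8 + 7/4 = (j/4 + 1/4)*(j + 1/2)*(j + 2)*(j + 7)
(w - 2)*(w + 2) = w^2 - 4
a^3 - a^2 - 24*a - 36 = (a - 6)*(a + 2)*(a + 3)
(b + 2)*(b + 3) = b^2 + 5*b + 6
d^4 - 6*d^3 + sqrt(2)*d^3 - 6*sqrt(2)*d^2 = d^2*(d - 6)*(d + sqrt(2))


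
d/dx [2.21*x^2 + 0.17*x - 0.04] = 4.42*x + 0.17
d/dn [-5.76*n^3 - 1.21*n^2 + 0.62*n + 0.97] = -17.28*n^2 - 2.42*n + 0.62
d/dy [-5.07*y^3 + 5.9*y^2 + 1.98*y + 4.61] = -15.21*y^2 + 11.8*y + 1.98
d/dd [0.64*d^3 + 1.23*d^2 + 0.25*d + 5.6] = 1.92*d^2 + 2.46*d + 0.25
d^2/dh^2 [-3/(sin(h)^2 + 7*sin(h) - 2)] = 3*(4*sin(h)^4 + 21*sin(h)^3 + 51*sin(h)^2 - 28*sin(h) - 102)/(sin(h)^2 + 7*sin(h) - 2)^3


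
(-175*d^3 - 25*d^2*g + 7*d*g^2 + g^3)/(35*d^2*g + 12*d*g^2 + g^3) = (-5*d + g)/g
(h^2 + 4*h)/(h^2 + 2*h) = (h + 4)/(h + 2)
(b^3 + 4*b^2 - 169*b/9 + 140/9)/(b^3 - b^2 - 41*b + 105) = (b^2 - 3*b + 20/9)/(b^2 - 8*b + 15)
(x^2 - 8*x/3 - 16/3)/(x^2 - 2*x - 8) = (x + 4/3)/(x + 2)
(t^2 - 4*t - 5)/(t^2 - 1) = (t - 5)/(t - 1)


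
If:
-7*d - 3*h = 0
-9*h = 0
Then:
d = 0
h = 0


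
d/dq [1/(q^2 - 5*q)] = (5 - 2*q)/(q^2*(q - 5)^2)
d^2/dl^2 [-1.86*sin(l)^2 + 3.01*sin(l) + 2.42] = -3.01*sin(l) - 3.72*cos(2*l)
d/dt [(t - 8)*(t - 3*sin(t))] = t + (8 - t)*(3*cos(t) - 1) - 3*sin(t)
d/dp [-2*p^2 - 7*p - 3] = -4*p - 7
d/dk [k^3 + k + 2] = 3*k^2 + 1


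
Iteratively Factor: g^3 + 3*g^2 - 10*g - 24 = (g + 2)*(g^2 + g - 12) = (g - 3)*(g + 2)*(g + 4)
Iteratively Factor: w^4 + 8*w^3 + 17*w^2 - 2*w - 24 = (w + 3)*(w^3 + 5*w^2 + 2*w - 8) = (w + 3)*(w + 4)*(w^2 + w - 2) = (w + 2)*(w + 3)*(w + 4)*(w - 1)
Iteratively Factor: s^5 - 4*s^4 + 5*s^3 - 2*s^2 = (s - 1)*(s^4 - 3*s^3 + 2*s^2) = s*(s - 1)*(s^3 - 3*s^2 + 2*s) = s^2*(s - 1)*(s^2 - 3*s + 2) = s^2*(s - 2)*(s - 1)*(s - 1)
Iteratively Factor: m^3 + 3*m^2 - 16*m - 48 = (m + 3)*(m^2 - 16) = (m - 4)*(m + 3)*(m + 4)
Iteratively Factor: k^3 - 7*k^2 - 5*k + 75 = (k + 3)*(k^2 - 10*k + 25) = (k - 5)*(k + 3)*(k - 5)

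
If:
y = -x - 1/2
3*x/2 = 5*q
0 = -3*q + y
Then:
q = -3/38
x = -5/19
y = -9/38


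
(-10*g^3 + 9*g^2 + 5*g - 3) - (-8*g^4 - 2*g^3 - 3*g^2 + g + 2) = 8*g^4 - 8*g^3 + 12*g^2 + 4*g - 5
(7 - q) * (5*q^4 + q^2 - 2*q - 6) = -5*q^5 + 35*q^4 - q^3 + 9*q^2 - 8*q - 42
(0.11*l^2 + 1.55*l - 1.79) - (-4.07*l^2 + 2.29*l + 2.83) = 4.18*l^2 - 0.74*l - 4.62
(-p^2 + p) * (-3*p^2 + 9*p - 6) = 3*p^4 - 12*p^3 + 15*p^2 - 6*p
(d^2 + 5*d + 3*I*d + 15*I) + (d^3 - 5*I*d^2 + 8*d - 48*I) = d^3 + d^2 - 5*I*d^2 + 13*d + 3*I*d - 33*I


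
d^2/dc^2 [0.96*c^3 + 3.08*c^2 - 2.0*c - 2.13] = 5.76*c + 6.16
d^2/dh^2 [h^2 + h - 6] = 2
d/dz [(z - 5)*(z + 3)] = 2*z - 2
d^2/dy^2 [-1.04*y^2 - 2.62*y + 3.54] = -2.08000000000000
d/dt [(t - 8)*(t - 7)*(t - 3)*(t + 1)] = 4*t^3 - 51*t^2 + 166*t - 67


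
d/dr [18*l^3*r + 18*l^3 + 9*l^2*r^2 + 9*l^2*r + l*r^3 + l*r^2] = l*(18*l^2 + 18*l*r + 9*l + 3*r^2 + 2*r)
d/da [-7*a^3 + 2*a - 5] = 2 - 21*a^2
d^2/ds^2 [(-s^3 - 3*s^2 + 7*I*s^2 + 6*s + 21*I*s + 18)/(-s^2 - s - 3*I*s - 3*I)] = (s^3*(-76 - 40*I) + s^2*(-288 - 36*I) + s*(-540 - 216*I) - 324*I)/(s^6 + s^5*(3 + 9*I) + s^4*(-24 + 27*I) - 80*s^3 + s^2*(-81 - 72*I) + s*(-27 - 81*I) - 27*I)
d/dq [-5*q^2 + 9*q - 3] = 9 - 10*q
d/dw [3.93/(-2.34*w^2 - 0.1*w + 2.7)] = (18.3924*w + 0.393)/(2.34*w^2 + 0.1*w - 2.7)^2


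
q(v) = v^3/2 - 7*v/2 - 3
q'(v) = 3*v^2/2 - 7/2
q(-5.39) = -62.43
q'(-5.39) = 40.08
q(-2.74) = -3.70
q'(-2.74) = 7.76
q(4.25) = 20.51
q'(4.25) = 23.59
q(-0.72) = -0.67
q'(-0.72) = -2.72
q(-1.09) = 0.17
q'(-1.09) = -1.72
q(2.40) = -4.49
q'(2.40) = 5.14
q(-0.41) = -1.60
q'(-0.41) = -3.25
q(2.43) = -4.33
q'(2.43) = 5.36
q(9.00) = 330.00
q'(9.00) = 118.00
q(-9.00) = -336.00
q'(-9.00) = 118.00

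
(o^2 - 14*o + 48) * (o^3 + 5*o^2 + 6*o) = o^5 - 9*o^4 - 16*o^3 + 156*o^2 + 288*o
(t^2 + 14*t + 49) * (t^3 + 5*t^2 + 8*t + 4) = t^5 + 19*t^4 + 127*t^3 + 361*t^2 + 448*t + 196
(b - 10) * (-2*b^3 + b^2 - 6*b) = -2*b^4 + 21*b^3 - 16*b^2 + 60*b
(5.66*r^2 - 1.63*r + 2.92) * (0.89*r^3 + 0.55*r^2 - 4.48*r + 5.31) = 5.0374*r^5 + 1.6623*r^4 - 23.6545*r^3 + 38.963*r^2 - 21.7369*r + 15.5052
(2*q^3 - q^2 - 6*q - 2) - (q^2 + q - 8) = 2*q^3 - 2*q^2 - 7*q + 6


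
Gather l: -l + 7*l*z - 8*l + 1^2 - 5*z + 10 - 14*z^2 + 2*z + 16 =l*(7*z - 9) - 14*z^2 - 3*z + 27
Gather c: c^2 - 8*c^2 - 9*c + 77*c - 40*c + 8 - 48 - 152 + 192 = -7*c^2 + 28*c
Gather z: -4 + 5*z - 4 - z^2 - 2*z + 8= -z^2 + 3*z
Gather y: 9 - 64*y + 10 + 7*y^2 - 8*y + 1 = 7*y^2 - 72*y + 20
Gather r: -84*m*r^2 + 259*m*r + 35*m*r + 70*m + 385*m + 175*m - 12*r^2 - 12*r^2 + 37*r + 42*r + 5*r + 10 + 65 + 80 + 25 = 630*m + r^2*(-84*m - 24) + r*(294*m + 84) + 180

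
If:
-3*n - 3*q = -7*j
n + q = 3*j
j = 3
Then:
No Solution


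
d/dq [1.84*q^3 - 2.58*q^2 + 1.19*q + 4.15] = 5.52*q^2 - 5.16*q + 1.19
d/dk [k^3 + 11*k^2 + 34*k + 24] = 3*k^2 + 22*k + 34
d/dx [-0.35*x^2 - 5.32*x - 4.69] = -0.7*x - 5.32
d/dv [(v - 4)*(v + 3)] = 2*v - 1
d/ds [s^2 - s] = 2*s - 1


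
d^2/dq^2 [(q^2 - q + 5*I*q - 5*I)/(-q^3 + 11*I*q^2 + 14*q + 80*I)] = (-2*q^6 + q^5*(6 - 30*I) + q^4*(-414 - 6*I) + q^3*(666 + 258*I) + q^2*(-480 - 3090*I) + q*(-1740 - 26400*I) + 1600 + 8520*I)/(q^9 - 33*I*q^8 - 405*q^7 + 2015*I*q^6 + 390*q^5 + 29292*I*q^4 + 51976*q^3 + 164160*I*q^2 + 268800*q + 512000*I)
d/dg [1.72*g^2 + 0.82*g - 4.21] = 3.44*g + 0.82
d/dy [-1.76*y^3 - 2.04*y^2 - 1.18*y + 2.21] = -5.28*y^2 - 4.08*y - 1.18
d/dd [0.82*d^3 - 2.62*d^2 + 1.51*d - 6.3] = 2.46*d^2 - 5.24*d + 1.51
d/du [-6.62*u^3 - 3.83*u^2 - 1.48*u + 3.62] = -19.86*u^2 - 7.66*u - 1.48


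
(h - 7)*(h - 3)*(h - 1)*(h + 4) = h^4 - 7*h^3 - 13*h^2 + 103*h - 84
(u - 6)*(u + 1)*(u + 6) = u^3 + u^2 - 36*u - 36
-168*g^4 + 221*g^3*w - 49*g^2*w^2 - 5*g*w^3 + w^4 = (-8*g + w)*(-3*g + w)*(-g + w)*(7*g + w)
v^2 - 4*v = v*(v - 4)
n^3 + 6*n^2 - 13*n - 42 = (n - 3)*(n + 2)*(n + 7)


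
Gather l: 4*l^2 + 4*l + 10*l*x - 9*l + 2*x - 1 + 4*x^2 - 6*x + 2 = 4*l^2 + l*(10*x - 5) + 4*x^2 - 4*x + 1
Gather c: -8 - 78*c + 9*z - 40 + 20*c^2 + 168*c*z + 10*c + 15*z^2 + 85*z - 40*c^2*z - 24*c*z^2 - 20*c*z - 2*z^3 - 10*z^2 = c^2*(20 - 40*z) + c*(-24*z^2 + 148*z - 68) - 2*z^3 + 5*z^2 + 94*z - 48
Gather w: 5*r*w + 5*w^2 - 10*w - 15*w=5*w^2 + w*(5*r - 25)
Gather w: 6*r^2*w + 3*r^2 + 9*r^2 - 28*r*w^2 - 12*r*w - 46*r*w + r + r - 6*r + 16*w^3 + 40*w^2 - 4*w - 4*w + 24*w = 12*r^2 - 4*r + 16*w^3 + w^2*(40 - 28*r) + w*(6*r^2 - 58*r + 16)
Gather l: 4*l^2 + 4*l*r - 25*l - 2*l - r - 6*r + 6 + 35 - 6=4*l^2 + l*(4*r - 27) - 7*r + 35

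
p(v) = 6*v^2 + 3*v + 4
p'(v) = 12*v + 3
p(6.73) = 295.95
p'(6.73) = 83.76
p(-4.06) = 90.72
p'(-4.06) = -45.72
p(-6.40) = 230.56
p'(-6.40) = -73.80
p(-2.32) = 29.33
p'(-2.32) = -24.84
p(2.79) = 59.07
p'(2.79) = 36.48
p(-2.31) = 29.09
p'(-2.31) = -24.72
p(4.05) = 114.56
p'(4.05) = 51.60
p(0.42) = 6.32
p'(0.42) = 8.04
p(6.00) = 238.00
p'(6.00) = 75.00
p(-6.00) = 202.00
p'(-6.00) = -69.00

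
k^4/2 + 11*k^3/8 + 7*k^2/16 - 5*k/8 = k*(k/2 + 1)*(k - 1/2)*(k + 5/4)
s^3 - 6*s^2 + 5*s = s*(s - 5)*(s - 1)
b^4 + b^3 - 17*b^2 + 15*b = b*(b - 3)*(b - 1)*(b + 5)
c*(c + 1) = c^2 + c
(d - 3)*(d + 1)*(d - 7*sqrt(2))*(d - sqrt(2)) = d^4 - 8*sqrt(2)*d^3 - 2*d^3 + 11*d^2 + 16*sqrt(2)*d^2 - 28*d + 24*sqrt(2)*d - 42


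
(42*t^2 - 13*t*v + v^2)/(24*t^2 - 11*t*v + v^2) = (42*t^2 - 13*t*v + v^2)/(24*t^2 - 11*t*v + v^2)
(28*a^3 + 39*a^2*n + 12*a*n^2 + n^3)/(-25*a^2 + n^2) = (-28*a^3 - 39*a^2*n - 12*a*n^2 - n^3)/(25*a^2 - n^2)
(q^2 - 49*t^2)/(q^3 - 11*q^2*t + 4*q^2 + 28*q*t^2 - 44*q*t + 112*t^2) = (q + 7*t)/(q^2 - 4*q*t + 4*q - 16*t)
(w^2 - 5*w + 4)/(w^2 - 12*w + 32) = (w - 1)/(w - 8)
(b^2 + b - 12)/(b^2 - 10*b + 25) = (b^2 + b - 12)/(b^2 - 10*b + 25)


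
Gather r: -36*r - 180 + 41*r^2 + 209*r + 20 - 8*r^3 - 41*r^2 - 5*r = -8*r^3 + 168*r - 160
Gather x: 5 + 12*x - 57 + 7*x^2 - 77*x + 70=7*x^2 - 65*x + 18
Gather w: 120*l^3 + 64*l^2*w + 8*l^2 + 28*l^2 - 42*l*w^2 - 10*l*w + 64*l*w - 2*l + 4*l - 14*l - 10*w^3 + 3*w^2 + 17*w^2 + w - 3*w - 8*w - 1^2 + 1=120*l^3 + 36*l^2 - 12*l - 10*w^3 + w^2*(20 - 42*l) + w*(64*l^2 + 54*l - 10)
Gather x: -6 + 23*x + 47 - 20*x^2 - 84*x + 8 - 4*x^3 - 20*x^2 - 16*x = -4*x^3 - 40*x^2 - 77*x + 49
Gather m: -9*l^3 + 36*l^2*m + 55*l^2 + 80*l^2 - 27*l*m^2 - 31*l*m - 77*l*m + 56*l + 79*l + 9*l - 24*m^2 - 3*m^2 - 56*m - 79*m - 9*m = -9*l^3 + 135*l^2 + 144*l + m^2*(-27*l - 27) + m*(36*l^2 - 108*l - 144)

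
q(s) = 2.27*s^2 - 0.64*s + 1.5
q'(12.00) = 53.84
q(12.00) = 320.70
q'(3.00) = 12.98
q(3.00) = 20.01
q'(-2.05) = -9.95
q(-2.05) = 12.35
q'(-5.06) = -23.61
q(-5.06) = 62.86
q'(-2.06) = -9.99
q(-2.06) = 12.45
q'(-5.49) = -25.56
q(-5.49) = 73.43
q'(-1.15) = -5.86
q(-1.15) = 5.24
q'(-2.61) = -12.49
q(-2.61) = 18.63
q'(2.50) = 10.71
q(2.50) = 14.09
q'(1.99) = 8.39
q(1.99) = 9.22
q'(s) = 4.54*s - 0.64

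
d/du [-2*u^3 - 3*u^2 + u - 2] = -6*u^2 - 6*u + 1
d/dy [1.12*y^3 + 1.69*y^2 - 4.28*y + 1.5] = 3.36*y^2 + 3.38*y - 4.28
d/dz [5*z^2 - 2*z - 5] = 10*z - 2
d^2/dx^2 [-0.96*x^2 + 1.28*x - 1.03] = -1.92000000000000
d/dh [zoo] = 0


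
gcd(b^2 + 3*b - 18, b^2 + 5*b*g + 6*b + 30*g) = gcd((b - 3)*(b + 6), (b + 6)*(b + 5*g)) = b + 6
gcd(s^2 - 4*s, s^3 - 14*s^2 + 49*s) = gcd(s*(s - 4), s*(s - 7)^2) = s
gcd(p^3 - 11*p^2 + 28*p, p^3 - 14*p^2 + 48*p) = p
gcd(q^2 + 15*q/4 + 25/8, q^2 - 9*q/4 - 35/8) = q + 5/4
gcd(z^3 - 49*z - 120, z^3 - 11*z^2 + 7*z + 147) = z + 3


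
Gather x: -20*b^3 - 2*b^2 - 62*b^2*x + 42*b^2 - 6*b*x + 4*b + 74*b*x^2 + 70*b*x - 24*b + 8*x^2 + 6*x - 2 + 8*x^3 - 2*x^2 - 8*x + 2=-20*b^3 + 40*b^2 - 20*b + 8*x^3 + x^2*(74*b + 6) + x*(-62*b^2 + 64*b - 2)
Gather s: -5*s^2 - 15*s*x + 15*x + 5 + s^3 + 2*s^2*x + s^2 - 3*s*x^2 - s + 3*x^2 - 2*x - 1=s^3 + s^2*(2*x - 4) + s*(-3*x^2 - 15*x - 1) + 3*x^2 + 13*x + 4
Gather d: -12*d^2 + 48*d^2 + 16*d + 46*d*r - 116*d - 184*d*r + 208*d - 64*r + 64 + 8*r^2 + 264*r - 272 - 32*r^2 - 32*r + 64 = 36*d^2 + d*(108 - 138*r) - 24*r^2 + 168*r - 144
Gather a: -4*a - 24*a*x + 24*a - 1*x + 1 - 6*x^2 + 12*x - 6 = a*(20 - 24*x) - 6*x^2 + 11*x - 5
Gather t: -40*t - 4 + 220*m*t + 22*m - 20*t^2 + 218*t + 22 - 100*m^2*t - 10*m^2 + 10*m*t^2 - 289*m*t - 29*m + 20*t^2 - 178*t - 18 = -10*m^2 + 10*m*t^2 - 7*m + t*(-100*m^2 - 69*m)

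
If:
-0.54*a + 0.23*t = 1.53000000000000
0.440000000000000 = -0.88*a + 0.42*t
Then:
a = -22.19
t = -45.44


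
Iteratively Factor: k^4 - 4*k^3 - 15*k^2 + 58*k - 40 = (k - 1)*(k^3 - 3*k^2 - 18*k + 40) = (k - 1)*(k + 4)*(k^2 - 7*k + 10) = (k - 5)*(k - 1)*(k + 4)*(k - 2)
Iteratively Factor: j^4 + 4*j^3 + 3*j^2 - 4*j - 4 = (j - 1)*(j^3 + 5*j^2 + 8*j + 4) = (j - 1)*(j + 1)*(j^2 + 4*j + 4) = (j - 1)*(j + 1)*(j + 2)*(j + 2)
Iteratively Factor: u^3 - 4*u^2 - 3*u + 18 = (u + 2)*(u^2 - 6*u + 9) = (u - 3)*(u + 2)*(u - 3)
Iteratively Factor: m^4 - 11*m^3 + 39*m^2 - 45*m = (m - 3)*(m^3 - 8*m^2 + 15*m) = (m - 5)*(m - 3)*(m^2 - 3*m) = m*(m - 5)*(m - 3)*(m - 3)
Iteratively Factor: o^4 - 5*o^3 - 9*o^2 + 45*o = (o - 5)*(o^3 - 9*o) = (o - 5)*(o - 3)*(o^2 + 3*o) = (o - 5)*(o - 3)*(o + 3)*(o)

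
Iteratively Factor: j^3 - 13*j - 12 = (j - 4)*(j^2 + 4*j + 3) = (j - 4)*(j + 3)*(j + 1)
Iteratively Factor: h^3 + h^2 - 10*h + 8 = (h - 1)*(h^2 + 2*h - 8) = (h - 2)*(h - 1)*(h + 4)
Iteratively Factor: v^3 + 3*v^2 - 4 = (v - 1)*(v^2 + 4*v + 4) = (v - 1)*(v + 2)*(v + 2)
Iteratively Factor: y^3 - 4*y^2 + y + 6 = (y - 2)*(y^2 - 2*y - 3) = (y - 2)*(y + 1)*(y - 3)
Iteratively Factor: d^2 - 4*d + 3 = (d - 1)*(d - 3)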